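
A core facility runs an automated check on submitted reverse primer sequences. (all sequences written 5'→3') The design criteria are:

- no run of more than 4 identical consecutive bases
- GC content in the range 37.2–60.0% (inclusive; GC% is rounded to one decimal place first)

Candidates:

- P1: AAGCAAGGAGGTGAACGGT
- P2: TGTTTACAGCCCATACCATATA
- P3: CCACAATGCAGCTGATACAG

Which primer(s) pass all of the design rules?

P1 (19 nt, A=7 T=2 G=8 C=2): longest run = 2 ✓; GC 10/19 = 52.6% ✓ — passes.
P2 (22 nt, A=7 T=7 G=2 C=6): longest run = 3 ✓; GC 8/22 = 36.4%, outside 37.2–60.0% ✗ — fails.
P3 (20 nt, A=7 T=3 G=4 C=6): longest run = 2 ✓; GC 10/20 = 50.0% ✓ — passes.

P1 and P3.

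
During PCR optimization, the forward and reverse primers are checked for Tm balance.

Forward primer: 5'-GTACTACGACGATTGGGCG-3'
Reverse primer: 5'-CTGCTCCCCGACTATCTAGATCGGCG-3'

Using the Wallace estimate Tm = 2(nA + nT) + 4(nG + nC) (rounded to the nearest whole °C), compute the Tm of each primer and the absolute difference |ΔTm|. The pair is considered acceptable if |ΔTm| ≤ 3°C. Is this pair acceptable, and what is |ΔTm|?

|ΔTm| = 24°C; the pair is not acceptable.

Forward: A=4 T=4 G=7 C=4 → Tm = 2·8 + 4·11 = 60°C.
Reverse: A=4 T=6 G=6 C=10 → Tm = 2·10 + 4·16 = 84°C.
|ΔTm| = |60 − 84| = 24°C, > 3°C.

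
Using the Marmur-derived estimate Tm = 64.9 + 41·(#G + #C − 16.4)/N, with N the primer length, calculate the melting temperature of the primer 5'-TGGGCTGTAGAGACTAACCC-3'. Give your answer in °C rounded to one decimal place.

Base counts: A=5, T=4, G=6, C=5; G+C = 11, N = 20.
Tm = 64.9 + 41·(11 − 16.4)/20 = 64.9 + -221.40/20 = 53.8°C.

53.8°C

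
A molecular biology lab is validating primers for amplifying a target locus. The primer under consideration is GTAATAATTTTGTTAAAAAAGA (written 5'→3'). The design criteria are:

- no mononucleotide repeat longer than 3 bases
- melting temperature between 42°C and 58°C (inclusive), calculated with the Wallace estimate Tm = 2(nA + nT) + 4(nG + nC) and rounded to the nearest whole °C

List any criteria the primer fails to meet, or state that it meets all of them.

Base counts: A=11, T=8, G=3, C=0 (length 22).
homopolymer run: longest run = 6, exceeds 3 ✗
Tm: Tm = 2·19 + 4·3 = 50°C ✓

Fails: homopolymer run.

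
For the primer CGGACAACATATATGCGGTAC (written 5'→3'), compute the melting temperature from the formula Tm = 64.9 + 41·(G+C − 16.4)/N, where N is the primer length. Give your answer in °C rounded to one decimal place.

52.4°C

Base counts: A=7, T=4, G=5, C=5; G+C = 10, N = 21.
Tm = 64.9 + 41·(10 − 16.4)/21 = 64.9 + -262.40/21 = 52.4°C.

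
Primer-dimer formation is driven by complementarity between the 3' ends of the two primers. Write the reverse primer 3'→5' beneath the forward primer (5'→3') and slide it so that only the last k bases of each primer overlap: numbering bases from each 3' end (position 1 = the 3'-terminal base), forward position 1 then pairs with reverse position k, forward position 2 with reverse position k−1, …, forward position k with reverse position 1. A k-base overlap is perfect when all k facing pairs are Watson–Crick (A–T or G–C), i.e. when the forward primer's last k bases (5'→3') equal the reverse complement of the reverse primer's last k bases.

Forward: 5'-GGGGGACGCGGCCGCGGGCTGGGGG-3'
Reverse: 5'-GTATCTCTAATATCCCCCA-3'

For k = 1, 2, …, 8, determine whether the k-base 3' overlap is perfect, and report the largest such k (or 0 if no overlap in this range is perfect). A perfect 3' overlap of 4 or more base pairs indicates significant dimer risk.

Last 8 bases (5'→3') — forward …GCTGGGGG, reverse …ATCCCCCA.
Reverse complement of the reverse primer's last 8 bases: TGGGGGAT; its first k bases are the reverse complement of the reverse primer's last k bases, so a perfect k-base overlap needs the forward primer's last k bases to equal them.
Comparing (forward last k vs required): k=1: G vs T ✗; k=2: GG vs TG ✗; k=3: GGG vs TGG ✗; k=4: GGGG vs TGGG ✗; k=5: GGGGG vs TGGGG ✗; k=6: TGGGGG vs TGGGGG ✓; k=7: CTGGGGG vs TGGGGGA ✗; k=8: GCTGGGGG vs TGGGGGAT ✗.
Only k = 6 is perfect, so the longest perfect 3' overlap is 6.

Longest perfect overlap: 6 complementary base pairs; significant dimer risk (threshold 4).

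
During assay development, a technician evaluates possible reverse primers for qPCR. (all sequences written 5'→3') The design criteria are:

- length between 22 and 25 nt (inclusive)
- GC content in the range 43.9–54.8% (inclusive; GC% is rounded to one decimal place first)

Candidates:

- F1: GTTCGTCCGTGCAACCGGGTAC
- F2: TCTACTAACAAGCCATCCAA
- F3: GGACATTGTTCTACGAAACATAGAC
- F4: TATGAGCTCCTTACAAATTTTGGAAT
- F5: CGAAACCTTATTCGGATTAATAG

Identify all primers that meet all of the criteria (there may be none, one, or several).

None of the candidates satisfy all criteria.

F1 (22 nt, A=3 T=5 G=7 C=7): length 22 ✓; GC 14/22 = 63.6%, outside 43.9–54.8% ✗ — fails.
F2 (20 nt, A=8 T=4 G=1 C=7): length 20, outside 22–25 ✗; GC 8/20 = 40.0%, outside 43.9–54.8% ✗ — fails.
F3 (25 nt, A=9 T=6 G=5 C=5): length 25 ✓; GC 10/25 = 40.0%, outside 43.9–54.8% ✗ — fails.
F4 (26 nt, A=8 T=10 G=4 C=4): length 26, outside 22–25 ✗; GC 8/26 = 30.8%, outside 43.9–54.8% ✗ — fails.
F5 (23 nt, A=8 T=7 G=4 C=4): length 23 ✓; GC 8/23 = 34.8%, outside 43.9–54.8% ✗ — fails.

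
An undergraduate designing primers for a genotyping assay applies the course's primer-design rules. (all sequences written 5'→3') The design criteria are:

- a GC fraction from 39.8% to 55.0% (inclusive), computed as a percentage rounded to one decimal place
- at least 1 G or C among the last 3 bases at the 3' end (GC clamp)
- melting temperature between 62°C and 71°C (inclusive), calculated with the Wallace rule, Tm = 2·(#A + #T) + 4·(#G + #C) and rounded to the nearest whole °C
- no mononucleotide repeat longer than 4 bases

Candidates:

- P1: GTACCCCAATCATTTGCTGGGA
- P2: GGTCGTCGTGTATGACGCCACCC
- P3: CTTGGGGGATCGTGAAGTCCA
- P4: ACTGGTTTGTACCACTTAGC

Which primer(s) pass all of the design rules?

P1 (22 nt, A=5 T=6 G=5 C=6): GC 11/22 = 50.0% ✓; 3' end GGA has 2 G/C ✓; Tm = 2·11 + 4·11 = 66°C ✓; longest run = 4 ✓ — passes.
P2 (23 nt, A=3 T=5 G=7 C=8): GC 15/23 = 65.2%, outside 39.8–55.0% ✗; 3' end CCC has 3 G/C ✓; Tm = 2·8 + 4·15 = 76°C, outside 62–71°C ✗; longest run = 3 ✓ — fails.
P3 (21 nt, A=4 T=5 G=8 C=4): GC 12/21 = 57.1%, outside 39.8–55.0% ✗; 3' end CCA has 2 G/C ✓; Tm = 2·9 + 4·12 = 66°C ✓; longest run = 5, exceeds 4 ✗ — fails.
P4 (20 nt, A=4 T=7 G=4 C=5): GC 9/20 = 45.0% ✓; 3' end AGC has 2 G/C ✓; Tm = 2·11 + 4·9 = 58°C, outside 62–71°C ✗; longest run = 3 ✓ — fails.

P1 only.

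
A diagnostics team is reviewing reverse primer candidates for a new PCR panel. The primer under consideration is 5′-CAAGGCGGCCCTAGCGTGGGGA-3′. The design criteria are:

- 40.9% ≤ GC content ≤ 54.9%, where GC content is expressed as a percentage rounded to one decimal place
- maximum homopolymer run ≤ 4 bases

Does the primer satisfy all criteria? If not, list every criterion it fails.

Base counts: A=4, T=2, G=10, C=6 (length 22).
GC content: GC 16/22 = 72.7%, outside 40.9–54.9% ✗
homopolymer run: longest run = 4 ✓

Fails: GC content.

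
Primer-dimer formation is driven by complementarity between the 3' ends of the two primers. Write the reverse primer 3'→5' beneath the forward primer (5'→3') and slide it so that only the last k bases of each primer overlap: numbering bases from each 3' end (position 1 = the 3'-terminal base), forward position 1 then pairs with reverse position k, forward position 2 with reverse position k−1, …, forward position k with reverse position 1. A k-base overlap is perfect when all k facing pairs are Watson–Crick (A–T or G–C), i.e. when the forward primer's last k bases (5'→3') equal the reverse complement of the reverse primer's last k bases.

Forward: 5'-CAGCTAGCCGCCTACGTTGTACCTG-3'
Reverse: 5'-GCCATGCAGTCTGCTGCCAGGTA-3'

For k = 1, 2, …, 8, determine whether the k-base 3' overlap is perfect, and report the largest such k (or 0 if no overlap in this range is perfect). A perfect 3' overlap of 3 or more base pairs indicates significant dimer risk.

Last 8 bases (5'→3') — forward …TGTACCTG, reverse …GCCAGGTA.
Reverse complement of the reverse primer's last 8 bases: TACCTGGC; its first k bases are the reverse complement of the reverse primer's last k bases, so a perfect k-base overlap needs the forward primer's last k bases to equal them.
Comparing (forward last k vs required): k=1: G vs T ✗; k=2: TG vs TA ✗; k=3: CTG vs TAC ✗; k=4: CCTG vs TACC ✗; k=5: ACCTG vs TACCT ✗; k=6: TACCTG vs TACCTG ✓; k=7: GTACCTG vs TACCTGG ✗; k=8: TGTACCTG vs TACCTGGC ✗.
Only k = 6 is perfect, so the longest perfect 3' overlap is 6.

Longest perfect overlap: 6 complementary base pairs; significant dimer risk (threshold 3).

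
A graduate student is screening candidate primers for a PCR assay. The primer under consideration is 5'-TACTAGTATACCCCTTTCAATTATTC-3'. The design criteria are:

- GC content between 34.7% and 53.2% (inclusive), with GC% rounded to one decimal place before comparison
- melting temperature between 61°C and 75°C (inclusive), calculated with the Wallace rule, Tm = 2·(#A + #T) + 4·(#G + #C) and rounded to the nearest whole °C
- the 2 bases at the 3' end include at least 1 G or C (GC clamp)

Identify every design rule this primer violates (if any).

Base counts: A=7, T=11, G=1, C=7 (length 26).
GC content: GC 8/26 = 30.8%, outside 34.7–53.2% ✗
Tm: Tm = 2·18 + 4·8 = 68°C ✓
GC clamp: 3' end TC has 1 G/C ✓

Fails: GC content.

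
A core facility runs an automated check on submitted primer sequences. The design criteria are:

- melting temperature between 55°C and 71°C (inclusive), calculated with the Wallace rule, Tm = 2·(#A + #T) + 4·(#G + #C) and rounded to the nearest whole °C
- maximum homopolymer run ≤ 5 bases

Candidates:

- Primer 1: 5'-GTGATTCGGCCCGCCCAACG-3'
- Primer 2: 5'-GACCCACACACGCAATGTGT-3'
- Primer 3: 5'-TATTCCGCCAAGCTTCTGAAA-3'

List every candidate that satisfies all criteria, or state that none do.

Primer 1 (20 nt, A=3 T=3 G=6 C=8): Tm = 2·6 + 4·14 = 68°C ✓; longest run = 3 ✓ — passes.
Primer 2 (20 nt, A=6 T=3 G=4 C=7): Tm = 2·9 + 4·11 = 62°C ✓; longest run = 3 ✓ — passes.
Primer 3 (21 nt, A=6 T=6 G=3 C=6): Tm = 2·12 + 4·9 = 60°C ✓; longest run = 3 ✓ — passes.

Primer 1, Primer 2 and Primer 3.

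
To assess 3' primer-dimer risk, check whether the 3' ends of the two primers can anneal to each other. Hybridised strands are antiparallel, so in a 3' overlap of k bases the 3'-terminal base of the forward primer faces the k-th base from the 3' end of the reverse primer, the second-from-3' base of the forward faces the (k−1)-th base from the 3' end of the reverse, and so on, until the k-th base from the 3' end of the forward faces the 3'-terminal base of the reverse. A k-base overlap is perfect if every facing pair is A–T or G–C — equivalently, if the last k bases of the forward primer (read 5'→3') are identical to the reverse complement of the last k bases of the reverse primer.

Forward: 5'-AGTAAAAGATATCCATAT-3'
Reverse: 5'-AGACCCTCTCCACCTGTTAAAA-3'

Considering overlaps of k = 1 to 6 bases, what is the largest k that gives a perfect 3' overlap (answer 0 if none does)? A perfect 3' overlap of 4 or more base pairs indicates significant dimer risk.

Last 6 bases (5'→3') — forward …CCATAT, reverse …TTAAAA.
Reverse complement of the reverse primer's last 6 bases: TTTTAA; its first k bases are the reverse complement of the reverse primer's last k bases, so a perfect k-base overlap needs the forward primer's last k bases to equal them.
Comparing (forward last k vs required): k=1: T vs T ✓; k=2: AT vs TT ✗; k=3: TAT vs TTT ✗; k=4: ATAT vs TTTT ✗; k=5: CATAT vs TTTTA ✗; k=6: CCATAT vs TTTTAA ✗.
Only k = 1 is perfect, so the longest perfect 3' overlap is 1.

Longest perfect overlap: 1 complementary base pair; below the dimer-risk threshold (threshold 4).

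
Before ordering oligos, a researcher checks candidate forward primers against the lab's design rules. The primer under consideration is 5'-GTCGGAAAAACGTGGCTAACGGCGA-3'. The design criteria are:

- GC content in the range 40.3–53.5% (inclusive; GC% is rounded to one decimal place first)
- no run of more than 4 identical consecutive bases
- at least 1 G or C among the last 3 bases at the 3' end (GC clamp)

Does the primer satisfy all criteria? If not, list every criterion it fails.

Fails: GC content, homopolymer run.

Base counts: A=8, T=3, G=9, C=5 (length 25).
GC content: GC 14/25 = 56.0%, outside 40.3–53.5% ✗
homopolymer run: longest run = 5, exceeds 4 ✗
GC clamp: 3' end CGA has 2 G/C ✓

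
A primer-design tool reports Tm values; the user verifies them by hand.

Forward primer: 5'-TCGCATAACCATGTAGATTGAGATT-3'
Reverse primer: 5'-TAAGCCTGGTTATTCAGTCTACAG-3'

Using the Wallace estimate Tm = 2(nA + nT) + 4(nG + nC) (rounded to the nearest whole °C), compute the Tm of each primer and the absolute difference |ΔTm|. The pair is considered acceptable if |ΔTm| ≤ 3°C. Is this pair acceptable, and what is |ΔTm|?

|ΔTm| = 0°C; the pair is acceptable.

Forward: A=8 T=8 G=5 C=4 → Tm = 2·16 + 4·9 = 68°C.
Reverse: A=6 T=8 G=5 C=5 → Tm = 2·14 + 4·10 = 68°C.
|ΔTm| = |68 − 68| = 0°C, ≤ 3°C.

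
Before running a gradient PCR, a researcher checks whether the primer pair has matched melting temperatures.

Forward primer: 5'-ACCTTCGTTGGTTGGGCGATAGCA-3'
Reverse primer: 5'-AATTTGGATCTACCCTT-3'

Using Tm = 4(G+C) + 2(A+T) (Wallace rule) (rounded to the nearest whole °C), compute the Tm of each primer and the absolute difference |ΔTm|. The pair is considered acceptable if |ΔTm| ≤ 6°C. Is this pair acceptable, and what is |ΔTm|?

|ΔTm| = 28°C; the pair is not acceptable.

Forward: A=4 T=7 G=8 C=5 → Tm = 2·11 + 4·13 = 74°C.
Reverse: A=4 T=7 G=2 C=4 → Tm = 2·11 + 4·6 = 46°C.
|ΔTm| = |74 − 46| = 28°C, > 6°C.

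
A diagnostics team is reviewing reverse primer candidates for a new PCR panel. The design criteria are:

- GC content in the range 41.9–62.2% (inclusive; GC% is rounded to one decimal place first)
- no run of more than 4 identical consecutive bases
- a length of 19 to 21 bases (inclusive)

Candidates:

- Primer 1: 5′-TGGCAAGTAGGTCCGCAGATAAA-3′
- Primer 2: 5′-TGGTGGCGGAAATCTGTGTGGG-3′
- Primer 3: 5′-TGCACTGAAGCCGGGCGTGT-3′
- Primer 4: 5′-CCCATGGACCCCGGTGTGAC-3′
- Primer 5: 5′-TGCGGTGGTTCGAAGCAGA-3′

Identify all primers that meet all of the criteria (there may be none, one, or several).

Primer 1 (23 nt, A=8 T=4 G=7 C=4): GC 11/23 = 47.8% ✓; longest run = 3 ✓; length 23, outside 19–21 ✗ — fails.
Primer 2 (22 nt, A=3 T=6 G=11 C=2): GC 13/22 = 59.1% ✓; longest run = 3 ✓; length 22, outside 19–21 ✗ — fails.
Primer 3 (20 nt, A=3 T=4 G=8 C=5): GC 13/20 = 65.0%, outside 41.9–62.2% ✗; longest run = 3 ✓; length 20 ✓ — fails.
Primer 4 (20 nt, A=3 T=3 G=6 C=8): GC 14/20 = 70.0%, outside 41.9–62.2% ✗; longest run = 4 ✓; length 20 ✓ — fails.
Primer 5 (19 nt, A=4 T=4 G=8 C=3): GC 11/19 = 57.9% ✓; longest run = 2 ✓; length 19 ✓ — passes.

Primer 5 only.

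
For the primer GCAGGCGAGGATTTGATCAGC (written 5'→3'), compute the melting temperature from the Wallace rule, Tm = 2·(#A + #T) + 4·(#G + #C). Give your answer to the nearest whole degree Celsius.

66°C

Base counts: A=5, T=4, G=8, C=4 (length 21).
Tm = 2·(5+4) + 4·(8+4) = 2·9 + 4·12 = 18 + 48 = 66°C.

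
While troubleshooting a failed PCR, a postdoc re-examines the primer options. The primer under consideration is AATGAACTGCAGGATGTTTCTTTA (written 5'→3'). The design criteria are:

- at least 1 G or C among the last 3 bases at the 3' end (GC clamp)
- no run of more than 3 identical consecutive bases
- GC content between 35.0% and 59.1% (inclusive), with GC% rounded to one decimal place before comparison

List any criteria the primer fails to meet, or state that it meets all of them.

Fails: GC clamp, GC content.

Base counts: A=7, T=9, G=5, C=3 (length 24).
GC clamp: 3' end TTA has 0 G/C, need ≥1 ✗
homopolymer run: longest run = 3 ✓
GC content: GC 8/24 = 33.3%, outside 35.0–59.1% ✗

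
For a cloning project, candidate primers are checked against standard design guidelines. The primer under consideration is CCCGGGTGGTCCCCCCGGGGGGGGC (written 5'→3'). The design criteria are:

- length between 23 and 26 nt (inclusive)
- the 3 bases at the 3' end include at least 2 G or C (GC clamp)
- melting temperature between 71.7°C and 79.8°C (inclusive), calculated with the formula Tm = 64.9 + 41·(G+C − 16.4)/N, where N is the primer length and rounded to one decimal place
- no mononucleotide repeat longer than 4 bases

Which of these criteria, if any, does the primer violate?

Base counts: A=0, T=2, G=13, C=10 (length 25).
length: length 25 ✓
GC clamp: 3' end GGC has 3 G/C ✓
Tm: Tm = 64.9 + 41·(23 − 16.4)/25 = 75.7°C ✓
homopolymer run: longest run = 8, exceeds 4 ✗

Fails: homopolymer run.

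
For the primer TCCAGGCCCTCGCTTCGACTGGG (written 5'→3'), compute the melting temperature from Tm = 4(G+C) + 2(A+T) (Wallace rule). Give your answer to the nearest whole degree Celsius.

78°C

Base counts: A=2, T=5, G=7, C=9 (length 23).
Tm = 2·(2+5) + 4·(7+9) = 2·7 + 4·16 = 14 + 64 = 78°C.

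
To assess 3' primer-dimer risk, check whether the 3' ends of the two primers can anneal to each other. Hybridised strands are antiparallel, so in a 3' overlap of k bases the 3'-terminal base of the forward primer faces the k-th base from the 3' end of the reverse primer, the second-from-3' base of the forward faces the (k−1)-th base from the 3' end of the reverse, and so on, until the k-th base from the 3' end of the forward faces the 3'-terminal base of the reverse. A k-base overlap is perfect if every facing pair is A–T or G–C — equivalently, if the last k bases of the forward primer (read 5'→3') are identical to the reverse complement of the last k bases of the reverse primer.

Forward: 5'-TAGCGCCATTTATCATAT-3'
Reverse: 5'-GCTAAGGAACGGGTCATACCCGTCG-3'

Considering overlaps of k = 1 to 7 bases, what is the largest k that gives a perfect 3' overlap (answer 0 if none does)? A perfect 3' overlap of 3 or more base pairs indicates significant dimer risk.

Longest perfect overlap: 0 complementary base pairs; below the dimer-risk threshold (threshold 3).

Last 7 bases (5'→3') — forward …ATCATAT, reverse …CCCGTCG.
Reverse complement of the reverse primer's last 7 bases: CGACGGG; its first k bases are the reverse complement of the reverse primer's last k bases, so a perfect k-base overlap needs the forward primer's last k bases to equal them.
Comparing (forward last k vs required): k=1: T vs C ✗; k=2: AT vs CG ✗; k=3: TAT vs CGA ✗; k=4: ATAT vs CGAC ✗; k=5: CATAT vs CGACG ✗; k=6: TCATAT vs CGACGG ✗; k=7: ATCATAT vs CGACGGG ✗.
No overlap length from 1 to 7 is perfect, so the longest perfect 3' overlap is 0.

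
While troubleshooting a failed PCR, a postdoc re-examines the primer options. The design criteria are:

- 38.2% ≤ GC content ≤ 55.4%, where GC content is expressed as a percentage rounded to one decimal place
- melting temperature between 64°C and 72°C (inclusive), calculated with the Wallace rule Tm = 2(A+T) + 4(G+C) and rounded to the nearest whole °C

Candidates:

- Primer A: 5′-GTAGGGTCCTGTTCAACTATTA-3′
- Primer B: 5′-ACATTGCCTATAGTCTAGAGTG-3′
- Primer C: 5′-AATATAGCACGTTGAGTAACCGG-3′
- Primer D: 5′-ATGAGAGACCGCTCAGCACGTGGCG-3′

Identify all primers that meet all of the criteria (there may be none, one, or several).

Primer A (22 nt, A=5 T=8 G=5 C=4): GC 9/22 = 40.9% ✓; Tm = 2·13 + 4·9 = 62°C, outside 64–72°C ✗ — fails.
Primer B (22 nt, A=6 T=7 G=5 C=4): GC 9/22 = 40.9% ✓; Tm = 2·13 + 4·9 = 62°C, outside 64–72°C ✗ — fails.
Primer C (23 nt, A=8 T=5 G=6 C=4): GC 10/23 = 43.5% ✓; Tm = 2·13 + 4·10 = 66°C ✓ — passes.
Primer D (25 nt, A=6 T=3 G=9 C=7): GC 16/25 = 64.0%, outside 38.2–55.4% ✗; Tm = 2·9 + 4·16 = 82°C, outside 64–72°C ✗ — fails.

Primer C only.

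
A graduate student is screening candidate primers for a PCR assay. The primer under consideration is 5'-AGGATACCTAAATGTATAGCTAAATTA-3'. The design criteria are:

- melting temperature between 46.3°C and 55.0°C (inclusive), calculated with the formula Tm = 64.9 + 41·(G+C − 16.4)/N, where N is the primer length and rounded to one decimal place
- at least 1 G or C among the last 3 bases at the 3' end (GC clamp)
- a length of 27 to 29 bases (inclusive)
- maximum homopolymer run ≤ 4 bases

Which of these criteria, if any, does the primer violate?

Base counts: A=12, T=8, G=4, C=3 (length 27).
Tm: Tm = 64.9 + 41·(7 − 16.4)/27 = 50.6°C ✓
GC clamp: 3' end TTA has 0 G/C, need ≥1 ✗
length: length 27 ✓
homopolymer run: longest run = 3 ✓

Fails: GC clamp.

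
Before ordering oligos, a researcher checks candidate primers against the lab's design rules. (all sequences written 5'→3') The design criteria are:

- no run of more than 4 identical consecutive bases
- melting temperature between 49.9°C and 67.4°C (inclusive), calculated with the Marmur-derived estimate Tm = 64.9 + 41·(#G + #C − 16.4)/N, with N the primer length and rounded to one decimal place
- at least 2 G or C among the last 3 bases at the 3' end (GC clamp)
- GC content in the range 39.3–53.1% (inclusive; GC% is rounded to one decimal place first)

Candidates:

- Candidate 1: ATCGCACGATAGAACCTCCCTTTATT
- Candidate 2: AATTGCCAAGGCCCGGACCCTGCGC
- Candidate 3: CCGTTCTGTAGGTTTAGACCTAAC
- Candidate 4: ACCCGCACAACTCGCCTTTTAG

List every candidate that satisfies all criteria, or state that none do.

Candidate 1 (26 nt, A=7 T=8 G=3 C=8): longest run = 3 ✓; Tm = 64.9 + 41·(11 − 16.4)/26 = 56.4°C ✓; 3' end ATT has 0 G/C, need ≥2 ✗; GC 11/26 = 42.3% ✓ — fails.
Candidate 2 (25 nt, A=5 T=3 G=7 C=10): longest run = 3 ✓; Tm = 64.9 + 41·(17 − 16.4)/25 = 65.9°C ✓; 3' end CGC has 3 G/C ✓; GC 17/25 = 68.0%, outside 39.3–53.1% ✗ — fails.
Candidate 3 (24 nt, A=5 T=8 G=5 C=6): longest run = 3 ✓; Tm = 64.9 + 41·(11 − 16.4)/24 = 55.7°C ✓; 3' end AAC has 1 G/C, need ≥2 ✗; GC 11/24 = 45.8% ✓ — fails.
Candidate 4 (22 nt, A=5 T=5 G=3 C=9): longest run = 4 ✓; Tm = 64.9 + 41·(12 − 16.4)/22 = 56.7°C ✓; 3' end TAG has 1 G/C, need ≥2 ✗; GC 12/22 = 54.5%, outside 39.3–53.1% ✗ — fails.

None of the candidates satisfy all criteria.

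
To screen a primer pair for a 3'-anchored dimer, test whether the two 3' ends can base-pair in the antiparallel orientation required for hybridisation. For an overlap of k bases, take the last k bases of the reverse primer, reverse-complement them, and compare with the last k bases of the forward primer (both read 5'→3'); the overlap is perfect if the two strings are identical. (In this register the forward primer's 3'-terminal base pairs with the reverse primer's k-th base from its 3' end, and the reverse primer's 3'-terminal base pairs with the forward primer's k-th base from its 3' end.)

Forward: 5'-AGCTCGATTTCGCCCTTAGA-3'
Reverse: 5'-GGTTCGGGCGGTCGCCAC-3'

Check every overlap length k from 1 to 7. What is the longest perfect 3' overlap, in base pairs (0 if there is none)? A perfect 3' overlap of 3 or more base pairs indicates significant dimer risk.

Last 7 bases (5'→3') — forward …CCTTAGA, reverse …TCGCCAC.
Reverse complement of the reverse primer's last 7 bases: GTGGCGA; its first k bases are the reverse complement of the reverse primer's last k bases, so a perfect k-base overlap needs the forward primer's last k bases to equal them.
Comparing (forward last k vs required): k=1: A vs G ✗; k=2: GA vs GT ✗; k=3: AGA vs GTG ✗; k=4: TAGA vs GTGG ✗; k=5: TTAGA vs GTGGC ✗; k=6: CTTAGA vs GTGGCG ✗; k=7: CCTTAGA vs GTGGCGA ✗.
No overlap length from 1 to 7 is perfect, so the longest perfect 3' overlap is 0.

Longest perfect overlap: 0 complementary base pairs; below the dimer-risk threshold (threshold 3).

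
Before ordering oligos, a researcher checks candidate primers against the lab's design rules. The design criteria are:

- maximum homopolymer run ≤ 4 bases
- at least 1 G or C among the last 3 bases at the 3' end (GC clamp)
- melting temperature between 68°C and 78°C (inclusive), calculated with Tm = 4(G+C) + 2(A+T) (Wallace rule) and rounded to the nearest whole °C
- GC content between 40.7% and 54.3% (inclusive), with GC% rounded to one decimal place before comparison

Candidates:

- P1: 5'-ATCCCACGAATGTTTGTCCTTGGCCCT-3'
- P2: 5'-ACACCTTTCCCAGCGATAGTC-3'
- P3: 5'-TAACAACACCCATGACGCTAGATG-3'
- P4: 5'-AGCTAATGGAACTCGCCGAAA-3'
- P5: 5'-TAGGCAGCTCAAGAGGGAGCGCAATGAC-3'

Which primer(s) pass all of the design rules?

P3 only.

P1 (27 nt, A=4 T=9 G=5 C=9): longest run = 3 ✓; 3' end CCT has 2 G/C ✓; Tm = 2·13 + 4·14 = 82°C, outside 68–78°C ✗; GC 14/27 = 51.9% ✓ — fails.
P2 (21 nt, A=5 T=5 G=3 C=8): longest run = 3 ✓; 3' end GTC has 2 G/C ✓; Tm = 2·10 + 4·11 = 64°C, outside 68–78°C ✗; GC 11/21 = 52.4% ✓ — fails.
P3 (24 nt, A=9 T=4 G=4 C=7): longest run = 3 ✓; 3' end ATG has 1 G/C ✓; Tm = 2·13 + 4·11 = 70°C ✓; GC 11/24 = 45.8% ✓ — passes.
P4 (21 nt, A=8 T=3 G=5 C=5): longest run = 3 ✓; 3' end AAA has 0 G/C, need ≥1 ✗; Tm = 2·11 + 4·10 = 62°C, outside 68–78°C ✗; GC 10/21 = 47.6% ✓ — fails.
P5 (28 nt, A=9 T=3 G=10 C=6): longest run = 3 ✓; 3' end GAC has 2 G/C ✓; Tm = 2·12 + 4·16 = 88°C, outside 68–78°C ✗; GC 16/28 = 57.1%, outside 40.7–54.3% ✗ — fails.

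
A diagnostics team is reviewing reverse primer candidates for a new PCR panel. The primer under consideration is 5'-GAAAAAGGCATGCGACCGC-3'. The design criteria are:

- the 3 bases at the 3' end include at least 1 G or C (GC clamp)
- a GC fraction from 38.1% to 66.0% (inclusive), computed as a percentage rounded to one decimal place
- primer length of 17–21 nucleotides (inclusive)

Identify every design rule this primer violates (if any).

Base counts: A=7, T=1, G=6, C=5 (length 19).
GC clamp: 3' end CGC has 3 G/C ✓
GC content: GC 11/19 = 57.9% ✓
length: length 19 ✓

Meets all criteria.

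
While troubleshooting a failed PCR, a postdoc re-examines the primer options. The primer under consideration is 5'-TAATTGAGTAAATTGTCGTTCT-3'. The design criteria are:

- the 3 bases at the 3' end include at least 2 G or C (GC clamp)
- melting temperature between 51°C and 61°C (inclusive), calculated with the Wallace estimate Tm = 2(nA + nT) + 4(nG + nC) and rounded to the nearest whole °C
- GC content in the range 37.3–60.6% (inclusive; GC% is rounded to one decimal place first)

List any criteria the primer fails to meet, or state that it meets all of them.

Fails: GC clamp, GC content.

Base counts: A=6, T=10, G=4, C=2 (length 22).
GC clamp: 3' end TCT has 1 G/C, need ≥2 ✗
Tm: Tm = 2·16 + 4·6 = 56°C ✓
GC content: GC 6/22 = 27.3%, outside 37.3–60.6% ✗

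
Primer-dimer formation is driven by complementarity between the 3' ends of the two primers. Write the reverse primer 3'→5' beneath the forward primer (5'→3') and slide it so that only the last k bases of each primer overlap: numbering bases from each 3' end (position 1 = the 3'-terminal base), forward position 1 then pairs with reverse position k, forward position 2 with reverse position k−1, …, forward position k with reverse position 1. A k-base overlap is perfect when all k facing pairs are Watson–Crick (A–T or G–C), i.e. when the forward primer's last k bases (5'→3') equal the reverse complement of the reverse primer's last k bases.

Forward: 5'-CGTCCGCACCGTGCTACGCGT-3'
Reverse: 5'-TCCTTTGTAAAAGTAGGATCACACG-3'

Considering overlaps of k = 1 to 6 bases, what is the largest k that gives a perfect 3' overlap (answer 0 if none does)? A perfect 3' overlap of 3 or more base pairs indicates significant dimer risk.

Last 6 bases (5'→3') — forward …ACGCGT, reverse …CACACG.
Reverse complement of the reverse primer's last 6 bases: CGTGTG; its first k bases are the reverse complement of the reverse primer's last k bases, so a perfect k-base overlap needs the forward primer's last k bases to equal them.
Comparing (forward last k vs required): k=1: T vs C ✗; k=2: GT vs CG ✗; k=3: CGT vs CGT ✓; k=4: GCGT vs CGTG ✗; k=5: CGCGT vs CGTGT ✗; k=6: ACGCGT vs CGTGTG ✗.
Only k = 3 is perfect, so the longest perfect 3' overlap is 3.

Longest perfect overlap: 3 complementary base pairs; significant dimer risk (threshold 3).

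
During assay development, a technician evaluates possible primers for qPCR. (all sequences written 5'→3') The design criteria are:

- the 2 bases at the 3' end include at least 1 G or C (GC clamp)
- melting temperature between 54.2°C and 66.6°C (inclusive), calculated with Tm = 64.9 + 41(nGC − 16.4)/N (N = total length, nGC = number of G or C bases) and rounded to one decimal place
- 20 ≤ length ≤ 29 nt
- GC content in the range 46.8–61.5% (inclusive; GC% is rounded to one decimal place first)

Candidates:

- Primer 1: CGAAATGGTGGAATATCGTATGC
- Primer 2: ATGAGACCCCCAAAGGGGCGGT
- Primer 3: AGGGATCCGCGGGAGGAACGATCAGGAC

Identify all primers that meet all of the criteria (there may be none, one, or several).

None of the candidates satisfy all criteria.

Primer 1 (23 nt, A=7 T=6 G=7 C=3): 3' end GC has 2 G/C ✓; Tm = 64.9 + 41·(10 − 16.4)/23 = 53.5°C, outside 54.2–66.6°C ✗; length 23 ✓; GC 10/23 = 43.5%, outside 46.8–61.5% ✗ — fails.
Primer 2 (22 nt, A=6 T=2 G=8 C=6): 3' end GT has 1 G/C ✓; Tm = 64.9 + 41·(14 − 16.4)/22 = 60.4°C ✓; length 22 ✓; GC 14/22 = 63.6%, outside 46.8–61.5% ✗ — fails.
Primer 3 (28 nt, A=8 T=2 G=12 C=6): 3' end AC has 1 G/C ✓; Tm = 64.9 + 41·(18 − 16.4)/28 = 67.2°C, outside 54.2–66.6°C ✗; length 28 ✓; GC 18/28 = 64.3%, outside 46.8–61.5% ✗ — fails.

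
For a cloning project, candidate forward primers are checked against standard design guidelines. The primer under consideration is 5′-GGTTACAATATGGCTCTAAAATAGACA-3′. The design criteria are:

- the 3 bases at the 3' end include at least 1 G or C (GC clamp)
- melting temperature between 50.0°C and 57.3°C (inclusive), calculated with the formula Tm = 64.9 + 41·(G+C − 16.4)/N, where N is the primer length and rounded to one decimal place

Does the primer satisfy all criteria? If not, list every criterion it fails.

Meets all criteria.

Base counts: A=11, T=7, G=5, C=4 (length 27).
GC clamp: 3' end ACA has 1 G/C ✓
Tm: Tm = 64.9 + 41·(9 − 16.4)/27 = 53.7°C ✓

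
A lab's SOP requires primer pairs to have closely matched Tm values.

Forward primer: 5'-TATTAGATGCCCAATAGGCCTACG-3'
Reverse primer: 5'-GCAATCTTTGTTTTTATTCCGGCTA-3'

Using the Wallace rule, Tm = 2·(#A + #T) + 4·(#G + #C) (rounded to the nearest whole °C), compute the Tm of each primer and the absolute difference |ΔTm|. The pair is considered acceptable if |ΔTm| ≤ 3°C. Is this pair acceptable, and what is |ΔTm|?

Forward: A=7 T=6 G=5 C=6 → Tm = 2·13 + 4·11 = 70°C.
Reverse: A=4 T=12 G=4 C=5 → Tm = 2·16 + 4·9 = 68°C.
|ΔTm| = |70 − 68| = 2°C, ≤ 3°C.

|ΔTm| = 2°C; the pair is acceptable.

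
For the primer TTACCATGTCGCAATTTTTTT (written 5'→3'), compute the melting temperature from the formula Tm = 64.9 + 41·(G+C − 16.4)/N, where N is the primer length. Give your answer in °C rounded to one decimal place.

44.6°C

Base counts: A=4, T=11, G=2, C=4; G+C = 6, N = 21.
Tm = 64.9 + 41·(6 − 16.4)/21 = 64.9 + -426.40/21 = 44.6°C.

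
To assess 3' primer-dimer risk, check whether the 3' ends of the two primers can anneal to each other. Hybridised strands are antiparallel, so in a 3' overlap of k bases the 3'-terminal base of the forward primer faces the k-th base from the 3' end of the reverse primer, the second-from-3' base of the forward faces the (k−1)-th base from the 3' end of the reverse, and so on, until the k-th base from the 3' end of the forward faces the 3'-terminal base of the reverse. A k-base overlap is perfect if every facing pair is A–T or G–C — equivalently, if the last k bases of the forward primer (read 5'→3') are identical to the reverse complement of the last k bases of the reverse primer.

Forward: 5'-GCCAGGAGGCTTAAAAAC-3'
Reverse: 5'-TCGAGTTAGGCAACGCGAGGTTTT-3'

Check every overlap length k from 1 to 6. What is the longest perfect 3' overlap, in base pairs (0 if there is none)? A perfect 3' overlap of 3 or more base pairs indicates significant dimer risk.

Longest perfect overlap: 5 complementary base pairs; significant dimer risk (threshold 3).

Last 6 bases (5'→3') — forward …AAAAAC, reverse …GGTTTT.
Reverse complement of the reverse primer's last 6 bases: AAAACC; its first k bases are the reverse complement of the reverse primer's last k bases, so a perfect k-base overlap needs the forward primer's last k bases to equal them.
Comparing (forward last k vs required): k=1: C vs A ✗; k=2: AC vs AA ✗; k=3: AAC vs AAA ✗; k=4: AAAC vs AAAA ✗; k=5: AAAAC vs AAAAC ✓; k=6: AAAAAC vs AAAACC ✗.
Only k = 5 is perfect, so the longest perfect 3' overlap is 5.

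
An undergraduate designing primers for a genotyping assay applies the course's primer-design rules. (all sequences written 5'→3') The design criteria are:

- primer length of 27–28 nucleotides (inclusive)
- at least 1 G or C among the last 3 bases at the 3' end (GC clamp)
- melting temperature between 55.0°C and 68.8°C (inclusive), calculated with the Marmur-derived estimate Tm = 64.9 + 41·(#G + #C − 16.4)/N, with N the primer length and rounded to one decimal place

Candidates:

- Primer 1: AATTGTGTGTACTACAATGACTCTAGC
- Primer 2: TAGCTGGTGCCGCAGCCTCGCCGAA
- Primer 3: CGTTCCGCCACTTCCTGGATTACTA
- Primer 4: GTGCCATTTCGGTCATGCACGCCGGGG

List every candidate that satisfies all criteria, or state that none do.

Primer 1 and Primer 4.

Primer 1 (27 nt, A=8 T=9 G=5 C=5): length 27 ✓; 3' end AGC has 2 G/C ✓; Tm = 64.9 + 41·(10 − 16.4)/27 = 55.2°C ✓ — passes.
Primer 2 (25 nt, A=4 T=4 G=8 C=9): length 25, outside 27–28 ✗; 3' end GAA has 1 G/C ✓; Tm = 64.9 + 41·(17 − 16.4)/25 = 65.9°C ✓ — fails.
Primer 3 (25 nt, A=4 T=8 G=4 C=9): length 25, outside 27–28 ✗; 3' end CTA has 1 G/C ✓; Tm = 64.9 + 41·(13 − 16.4)/25 = 59.3°C ✓ — fails.
Primer 4 (27 nt, A=3 T=6 G=10 C=8): length 27 ✓; 3' end GGG has 3 G/C ✓; Tm = 64.9 + 41·(18 − 16.4)/27 = 67.3°C ✓ — passes.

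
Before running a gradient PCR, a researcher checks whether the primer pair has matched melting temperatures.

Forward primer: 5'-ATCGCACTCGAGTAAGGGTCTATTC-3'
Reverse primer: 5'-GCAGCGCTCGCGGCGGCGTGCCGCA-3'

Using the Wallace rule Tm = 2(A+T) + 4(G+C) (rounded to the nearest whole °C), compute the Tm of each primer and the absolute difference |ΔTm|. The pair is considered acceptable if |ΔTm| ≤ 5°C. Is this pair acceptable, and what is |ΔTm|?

|ΔTm| = 18°C; the pair is not acceptable.

Forward: A=6 T=7 G=6 C=6 → Tm = 2·13 + 4·12 = 74°C.
Reverse: A=2 T=2 G=11 C=10 → Tm = 2·4 + 4·21 = 92°C.
|ΔTm| = |74 − 92| = 18°C, > 5°C.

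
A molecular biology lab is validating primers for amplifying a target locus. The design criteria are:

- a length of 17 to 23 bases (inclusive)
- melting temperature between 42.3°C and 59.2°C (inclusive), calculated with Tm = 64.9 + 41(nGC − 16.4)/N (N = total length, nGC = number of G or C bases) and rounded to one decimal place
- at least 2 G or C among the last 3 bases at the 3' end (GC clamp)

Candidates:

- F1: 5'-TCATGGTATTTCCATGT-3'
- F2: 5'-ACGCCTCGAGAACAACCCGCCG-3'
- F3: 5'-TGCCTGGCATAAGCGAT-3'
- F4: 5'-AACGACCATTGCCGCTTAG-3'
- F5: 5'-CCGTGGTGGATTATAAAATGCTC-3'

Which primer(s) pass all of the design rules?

F1 (17 nt, A=3 T=8 G=3 C=3): length 17 ✓; Tm = 64.9 + 41·(6 − 16.4)/17 = 39.8°C, outside 42.3–59.2°C ✗; 3' end TGT has 1 G/C, need ≥2 ✗ — fails.
F2 (22 nt, A=6 T=1 G=5 C=10): length 22 ✓; Tm = 64.9 + 41·(15 − 16.4)/22 = 62.3°C, outside 42.3–59.2°C ✗; 3' end CCG has 3 G/C ✓ — fails.
F3 (17 nt, A=4 T=4 G=5 C=4): length 17 ✓; Tm = 64.9 + 41·(9 − 16.4)/17 = 47.1°C ✓; 3' end GAT has 1 G/C, need ≥2 ✗ — fails.
F4 (19 nt, A=5 T=4 G=4 C=6): length 19 ✓; Tm = 64.9 + 41·(10 − 16.4)/19 = 51.1°C ✓; 3' end TAG has 1 G/C, need ≥2 ✗ — fails.
F5 (23 nt, A=6 T=7 G=6 C=4): length 23 ✓; Tm = 64.9 + 41·(10 − 16.4)/23 = 53.5°C ✓; 3' end CTC has 2 G/C ✓ — passes.

F5 only.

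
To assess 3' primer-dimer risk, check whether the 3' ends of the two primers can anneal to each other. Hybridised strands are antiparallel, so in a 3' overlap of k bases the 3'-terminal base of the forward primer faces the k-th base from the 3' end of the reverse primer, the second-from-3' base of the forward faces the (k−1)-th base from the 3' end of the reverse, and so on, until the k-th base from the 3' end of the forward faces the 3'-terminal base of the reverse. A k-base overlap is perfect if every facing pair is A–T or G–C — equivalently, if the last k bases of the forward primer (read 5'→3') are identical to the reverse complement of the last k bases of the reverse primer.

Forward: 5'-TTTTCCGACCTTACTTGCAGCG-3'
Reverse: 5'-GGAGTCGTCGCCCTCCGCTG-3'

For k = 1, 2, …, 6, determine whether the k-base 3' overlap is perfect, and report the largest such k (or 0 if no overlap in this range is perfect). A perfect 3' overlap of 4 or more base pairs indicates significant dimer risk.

Longest perfect overlap: 5 complementary base pairs; significant dimer risk (threshold 4).

Last 6 bases (5'→3') — forward …GCAGCG, reverse …CCGCTG.
Reverse complement of the reverse primer's last 6 bases: CAGCGG; its first k bases are the reverse complement of the reverse primer's last k bases, so a perfect k-base overlap needs the forward primer's last k bases to equal them.
Comparing (forward last k vs required): k=1: G vs C ✗; k=2: CG vs CA ✗; k=3: GCG vs CAG ✗; k=4: AGCG vs CAGC ✗; k=5: CAGCG vs CAGCG ✓; k=6: GCAGCG vs CAGCGG ✗.
Only k = 5 is perfect, so the longest perfect 3' overlap is 5.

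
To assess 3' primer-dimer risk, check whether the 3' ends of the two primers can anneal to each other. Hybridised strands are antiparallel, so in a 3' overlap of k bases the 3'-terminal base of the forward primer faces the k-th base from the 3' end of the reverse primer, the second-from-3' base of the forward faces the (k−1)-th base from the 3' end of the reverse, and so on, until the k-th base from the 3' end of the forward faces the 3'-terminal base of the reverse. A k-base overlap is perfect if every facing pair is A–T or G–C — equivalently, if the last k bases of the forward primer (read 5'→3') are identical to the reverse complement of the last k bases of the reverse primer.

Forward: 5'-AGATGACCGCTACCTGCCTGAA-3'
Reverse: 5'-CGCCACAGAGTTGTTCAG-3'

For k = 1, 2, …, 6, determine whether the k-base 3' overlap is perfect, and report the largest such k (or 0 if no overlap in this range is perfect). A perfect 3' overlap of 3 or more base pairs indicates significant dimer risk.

Last 6 bases (5'→3') — forward …CCTGAA, reverse …GTTCAG.
Reverse complement of the reverse primer's last 6 bases: CTGAAC; its first k bases are the reverse complement of the reverse primer's last k bases, so a perfect k-base overlap needs the forward primer's last k bases to equal them.
Comparing (forward last k vs required): k=1: A vs C ✗; k=2: AA vs CT ✗; k=3: GAA vs CTG ✗; k=4: TGAA vs CTGA ✗; k=5: CTGAA vs CTGAA ✓; k=6: CCTGAA vs CTGAAC ✗.
Only k = 5 is perfect, so the longest perfect 3' overlap is 5.

Longest perfect overlap: 5 complementary base pairs; significant dimer risk (threshold 3).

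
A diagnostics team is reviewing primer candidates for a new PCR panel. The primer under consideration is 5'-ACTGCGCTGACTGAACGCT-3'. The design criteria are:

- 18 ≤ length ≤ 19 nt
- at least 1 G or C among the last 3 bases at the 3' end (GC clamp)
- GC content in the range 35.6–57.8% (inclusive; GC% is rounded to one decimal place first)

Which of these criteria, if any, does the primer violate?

Base counts: A=4, T=4, G=5, C=6 (length 19).
length: length 19 ✓
GC clamp: 3' end GCT has 2 G/C ✓
GC content: GC 11/19 = 57.9%, outside 35.6–57.8% ✗

Fails: GC content.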